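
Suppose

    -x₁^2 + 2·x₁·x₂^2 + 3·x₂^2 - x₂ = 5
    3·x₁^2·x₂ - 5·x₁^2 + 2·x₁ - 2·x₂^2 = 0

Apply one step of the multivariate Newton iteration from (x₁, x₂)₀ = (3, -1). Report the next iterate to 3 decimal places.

(1.581, -0.912)

At (3, -1): F = (-4.000, -68.000).
Jacobian J = [[-2·x₁ + 2·x₂^2, 4·x₁·x₂ + 6·x₂ - 1], [6·x₁·x₂ - 10·x₁ + 2, 3·x₁^2 - 4·x₂]].
At the point, J = [[-4.000, -19.000], [-46.000, 31.000]] (det J = -998.000).
Solving J·Δ = −F gives Δ = (-1.419, 0.088).
Then the next iterate is (x₁, x₂)₁ = (1.581, -0.912).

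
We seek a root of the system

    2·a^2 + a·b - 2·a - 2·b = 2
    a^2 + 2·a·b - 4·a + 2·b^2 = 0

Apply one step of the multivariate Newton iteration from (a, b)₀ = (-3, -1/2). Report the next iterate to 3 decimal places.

(-1.795, 0.906)

At (-3, -1/2): F = (24.500, 24.500).
Jacobian J = [[4·a + b - 2, a - 2], [2·a + 2·b - 4, 2·a + 4·b]].
At the point, J = [[-14.500, -5.000], [-11.000, -8.000]] (det J = 61.000).
Solving J·Δ = −F gives Δ = (1.205, 1.406).
Then the next iterate is (a, b)₁ = (-1.795, 0.906).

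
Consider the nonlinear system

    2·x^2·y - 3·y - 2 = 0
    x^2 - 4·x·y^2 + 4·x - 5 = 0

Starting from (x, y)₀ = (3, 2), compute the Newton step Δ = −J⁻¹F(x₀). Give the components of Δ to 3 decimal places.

At (3, 2): F = (28.000, -32.000).
Jacobian J = [[4·x·y, 2·x^2 - 3], [2·x - 4·y^2 + 4, -8·x·y]].
At the point, J = [[24.000, 15.000], [-6.000, -48.000]] (det J = -1062.000).
Solving J·Δ = −F gives Δ = (-0.814, -0.565).

(-0.814, -0.565)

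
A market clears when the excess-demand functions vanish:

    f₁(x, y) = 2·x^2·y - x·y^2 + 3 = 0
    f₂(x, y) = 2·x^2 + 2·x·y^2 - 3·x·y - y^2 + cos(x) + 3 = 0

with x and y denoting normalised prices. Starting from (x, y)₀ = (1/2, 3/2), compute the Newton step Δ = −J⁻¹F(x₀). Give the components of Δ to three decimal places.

At (1/2, 3/2): F = (2.625, 2.12758).
Jacobian J = [[4·x·y - y^2, 2·x^2 - 2·x·y], [4·x + 2·y^2 - 3·y - sin(x), 4·x·y - 3·x - 2·y]].
At the point, J = [[0.750, -1.000], [1.52057, -1.500]] (det J = 0.39557).
Solving J·Δ = −F gives Δ = (4.575, 6.057).

(4.575, 6.057)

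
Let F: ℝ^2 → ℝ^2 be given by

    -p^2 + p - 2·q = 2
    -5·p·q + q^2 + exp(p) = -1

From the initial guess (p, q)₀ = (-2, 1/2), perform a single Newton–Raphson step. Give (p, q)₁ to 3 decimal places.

(-0.285, 0.288)

At (-2, 1/2): F = (-9.000, 6.38534).
Jacobian J = [[-2·p + 1, -2], [-5·q + exp(p), -5·p + 2·q]].
At the point, J = [[5.000, -2.000], [-2.36466, 11.000]] (det J = 50.27067).
Solving J·Δ = −F gives Δ = (1.715, -0.212).
Then the next iterate is (p, q)₁ = (-0.285, 0.288).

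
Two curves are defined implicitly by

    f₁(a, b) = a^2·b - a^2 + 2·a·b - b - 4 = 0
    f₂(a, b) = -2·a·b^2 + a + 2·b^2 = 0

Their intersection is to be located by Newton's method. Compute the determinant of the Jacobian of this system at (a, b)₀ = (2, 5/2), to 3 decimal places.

-29.500

J = [[2·a·b - 2·a + 2·b, a^2 + 2·a - 1], [-2·b^2 + 1, -4·a·b + 4·b]].
At the point, J = [[11.000, 7.000], [-11.500, -10.000]].
det J = -29.500.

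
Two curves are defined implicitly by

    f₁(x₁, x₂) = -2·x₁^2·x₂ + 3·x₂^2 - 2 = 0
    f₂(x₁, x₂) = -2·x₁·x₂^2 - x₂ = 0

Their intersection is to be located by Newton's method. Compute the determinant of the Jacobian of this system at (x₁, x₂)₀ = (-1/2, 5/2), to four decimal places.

J = [[-4·x₁·x₂, -2·x₁^2 + 6·x₂], [-2·x₂^2, -4·x₁·x₂ - 1]].
At the point, J = [[5.0000, 14.5000], [-12.5000, 4.0000]].
det J = 201.2500.

201.2500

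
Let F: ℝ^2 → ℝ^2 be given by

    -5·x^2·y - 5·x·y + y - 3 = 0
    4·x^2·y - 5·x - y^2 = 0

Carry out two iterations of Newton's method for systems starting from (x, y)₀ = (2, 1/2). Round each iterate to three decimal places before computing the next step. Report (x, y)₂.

(-1.022, -0.975)

At (2, 1/2): F = (-17.500, -2.250).
Jacobian J = [[-10·x·y - 5·y, -5·x^2 - 5·x + 1], [8·x·y - 5, 4·x^2 - 2·y]].
At the point, J = [[-12.500, -29.000], [3.000, 15.000]] (det J = -100.500).
Solving J·Δ = −F gives Δ = (-3.261, 0.802).
Then the next iterate is (x, y)₁ = (-1.261, 1.302).
Round to (-1.261, 1.302) and repeat: F = (-3.84058, 12.89115), J = [[9.90822, -0.64560], [-18.13458, 3.75648]].
Δ = (0.239, -2.277), so (x, y)₂ = (-1.022, -0.975).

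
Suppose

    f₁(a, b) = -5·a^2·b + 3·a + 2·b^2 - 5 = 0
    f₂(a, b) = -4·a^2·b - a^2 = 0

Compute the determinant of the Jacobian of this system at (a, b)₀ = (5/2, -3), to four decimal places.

428.7500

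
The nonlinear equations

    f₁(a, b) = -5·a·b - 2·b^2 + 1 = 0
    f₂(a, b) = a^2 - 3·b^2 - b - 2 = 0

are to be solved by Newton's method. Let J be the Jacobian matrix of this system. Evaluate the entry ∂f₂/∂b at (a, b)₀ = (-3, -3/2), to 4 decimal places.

8.0000

∂f₂/∂b = -6·b - 1.
At (-3, -3/2) this is 8.0000.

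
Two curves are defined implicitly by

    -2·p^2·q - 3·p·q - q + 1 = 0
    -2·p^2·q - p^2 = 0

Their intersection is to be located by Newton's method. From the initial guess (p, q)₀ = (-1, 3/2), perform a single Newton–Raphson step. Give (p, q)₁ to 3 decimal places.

At (-1, 3/2): F = (1.000, -4.000).
Jacobian J = [[-4·p·q - 3·q, -2·p^2 - 3·p - 1], [-4·p·q - 2·p, -2·p^2]].
At the point, J = [[1.500, 0.000], [8.000, -2.000]] (det J = -3.000).
Solving J·Δ = −F gives Δ = (-0.667, -4.667).
Then the next iterate is (p, q)₁ = (-1.667, -3.167).

(-1.667, -3.167)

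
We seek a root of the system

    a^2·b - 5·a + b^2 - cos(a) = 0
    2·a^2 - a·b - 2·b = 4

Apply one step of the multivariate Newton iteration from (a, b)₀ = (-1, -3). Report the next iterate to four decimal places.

At (-1, -3): F = (10.459698, 1.0000).
Jacobian J = [[2·a·b + sin(a) - 5, a^2 + 2·b], [4·a - b, -a - 2]].
At the point, J = [[0.158529, -5.0000], [-1.0000, -1.0000]] (det J = -5.158529).
Solving J·Δ = −F gives Δ = (-1.0584, 2.0584).
Then the next iterate is (a, b)₁ = (-2.0584, -0.9416).

(-2.0584, -0.9416)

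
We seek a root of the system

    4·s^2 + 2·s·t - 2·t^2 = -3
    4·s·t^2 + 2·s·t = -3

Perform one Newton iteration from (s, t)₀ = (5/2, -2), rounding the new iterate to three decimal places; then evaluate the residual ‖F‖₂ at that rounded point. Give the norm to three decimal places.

At (5/2, -2): F = (10.000, 33.000).
Jacobian J = [[8·s + 2·t, 2·s - 4·t], [4·t^2 + 2·t, 8·s·t + 2·s]].
At the point, J = [[16.000, 13.000], [12.000, -35.000]] (det J = -716.000).
Solving J·Δ = −F gives Δ = (-1.088, 0.570).
Then the next iterate is (s, t)₁ = (1.412, -1.430).
Re-evaluating at (1.412, -1.430): F = (2.84686, 10.51128), so ‖F‖₂ = 10.890.

10.890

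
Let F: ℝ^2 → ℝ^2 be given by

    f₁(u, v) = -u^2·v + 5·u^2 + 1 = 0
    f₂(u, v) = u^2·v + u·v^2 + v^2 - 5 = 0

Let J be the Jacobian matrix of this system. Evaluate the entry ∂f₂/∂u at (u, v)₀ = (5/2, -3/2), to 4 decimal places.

-5.2500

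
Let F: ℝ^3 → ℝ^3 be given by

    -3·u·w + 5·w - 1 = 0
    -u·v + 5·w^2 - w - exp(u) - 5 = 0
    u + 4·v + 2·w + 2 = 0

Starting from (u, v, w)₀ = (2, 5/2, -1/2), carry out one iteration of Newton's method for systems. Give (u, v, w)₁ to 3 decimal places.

At (2, 5/2, -1/2): F = (-0.500, -15.63906, 13.000).
Jacobian J = [[-3·w, 0, -3·u + 5], [-v - exp(u), -u, 10·w - 1], [1, 4, 2]].
At the point, J = [[1.500, 0.000, -1.000], [-9.88906, -2.000, -6.000], [1.000, 4.000, 2.000]] (det J = 67.55622).
Solving J·Δ = −F gives Δ = (-0.393, -2.607, -1.090).
Then the next iterate is (u, v, w)₁ = (1.607, -0.107, -1.590).

(1.607, -0.107, -1.590)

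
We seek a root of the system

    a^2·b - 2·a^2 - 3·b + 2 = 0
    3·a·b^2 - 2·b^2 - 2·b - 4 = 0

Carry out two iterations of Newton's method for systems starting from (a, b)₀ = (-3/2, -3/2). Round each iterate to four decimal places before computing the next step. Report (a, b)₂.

(-1.0782, 0.1538)

At (-3/2, -3/2): F = (-1.3750, -15.6250).
Jacobian J = [[2·a·b - 4·a, a^2 - 3], [3·b^2, 6·a·b - 4·b - 2]].
At the point, J = [[10.5000, -0.7500], [6.7500, 17.5000]] (det J = 188.8125).
Solving J·Δ = −F gives Δ = (0.1895, 0.8198).
Then the next iterate is (a, b)₁ = (-1.3105, -0.6802).
Round to (-1.3105, -0.6802) and repeat: F = (-0.562403, -5.383939), J = [[7.024804, -1.282590], [1.388016, 6.069213]].
Δ = (0.2323, 0.8340), so (a, b)₂ = (-1.0782, 0.1538).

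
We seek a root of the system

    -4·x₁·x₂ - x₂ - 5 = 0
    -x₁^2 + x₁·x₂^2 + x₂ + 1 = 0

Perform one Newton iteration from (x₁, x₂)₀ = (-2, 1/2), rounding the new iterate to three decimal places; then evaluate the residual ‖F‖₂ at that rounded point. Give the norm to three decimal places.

At (-2, 1/2): F = (-1.500, -3.000).
Jacobian J = [[-4·x₂, -4·x₁ - 1], [-2·x₁ + x₂^2, 2·x₁·x₂ + 1]].
At the point, J = [[-2.000, 7.000], [4.250, -1.000]] (det J = -27.750).
Solving J·Δ = −F gives Δ = (0.811, 0.446).
Then the next iterate is (x₁, x₂)₁ = (-1.189, 0.946).
Re-evaluating at (-1.189, 0.946): F = (-1.44682, -0.53178), so ‖F‖₂ = 1.541.

1.541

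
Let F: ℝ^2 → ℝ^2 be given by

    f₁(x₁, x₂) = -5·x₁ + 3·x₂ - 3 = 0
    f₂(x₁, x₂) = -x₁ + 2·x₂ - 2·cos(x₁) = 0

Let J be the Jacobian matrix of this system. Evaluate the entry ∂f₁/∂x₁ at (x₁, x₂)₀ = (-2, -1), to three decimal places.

∂f₁/∂x₁ = -5.
At (-2, -1) this is -5.000.

-5.000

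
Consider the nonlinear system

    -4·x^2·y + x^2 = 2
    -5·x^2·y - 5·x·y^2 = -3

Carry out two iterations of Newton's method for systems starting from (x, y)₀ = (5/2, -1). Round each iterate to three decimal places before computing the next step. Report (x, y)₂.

(0.753, -1.075)

At (5/2, -1): F = (29.250, 21.750).
Jacobian J = [[-8·x·y + 2·x, -4·x^2], [-10·x·y - 5·y^2, -5·x^2 - 10·x·y]].
At the point, J = [[25.000, -25.000], [20.000, -6.250]] (det J = 343.750).
Solving J·Δ = −F gives Δ = (-1.050, 0.120).
Then the next iterate is (x, y)₁ = (1.450, -0.880).
Round to (1.450, -0.880) and repeat: F = (7.50330, 6.63660), J = [[13.108, -8.410], [8.888, 2.24750]].
Δ = (-0.697, -0.195), so (x, y)₂ = (0.753, -1.075).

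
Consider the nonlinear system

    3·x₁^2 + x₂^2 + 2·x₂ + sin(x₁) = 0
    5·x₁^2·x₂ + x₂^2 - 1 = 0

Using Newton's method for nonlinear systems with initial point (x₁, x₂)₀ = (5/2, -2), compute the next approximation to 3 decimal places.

(1.077, -2.427)

At (5/2, -2): F = (19.34847, -59.500).
Jacobian J = [[6·x₁ + cos(x₁), 2·x₂ + 2], [10·x₁·x₂, 5·x₁^2 + 2·x₂]].
At the point, J = [[14.19886, -2.000], [-50.000, 27.250]] (det J = 286.91884).
Solving J·Δ = −F gives Δ = (-1.423, -0.427).
Then the next iterate is (x₁, x₂)₁ = (1.077, -2.427).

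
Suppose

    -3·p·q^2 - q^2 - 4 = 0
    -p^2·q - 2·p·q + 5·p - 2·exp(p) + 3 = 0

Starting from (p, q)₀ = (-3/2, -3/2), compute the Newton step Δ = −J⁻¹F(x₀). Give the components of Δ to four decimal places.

(2.2533, -1.0795)

At (-3/2, -3/2): F = (3.8750, -6.071260).
Jacobian J = [[-3·q^2, -6·p·q - 2·q], [-2·p·q - 2·q - 2·exp(p) + 5, -p^2 - 2·p]].
At the point, J = [[-6.7500, -10.5000], [3.053740, 0.7500]] (det J = 27.001767).
Solving J·Δ = −F gives Δ = (2.2533, -1.0795).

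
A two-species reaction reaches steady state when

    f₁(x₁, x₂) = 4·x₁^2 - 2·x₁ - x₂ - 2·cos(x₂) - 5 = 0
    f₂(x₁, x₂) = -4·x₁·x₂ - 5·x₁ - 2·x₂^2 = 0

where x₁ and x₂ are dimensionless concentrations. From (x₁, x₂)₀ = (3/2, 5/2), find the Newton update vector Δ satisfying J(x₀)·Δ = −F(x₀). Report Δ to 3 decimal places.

(0.033, -2.219)

At (3/2, 5/2): F = (0.10229, -35.000).
Jacobian J = [[8·x₁ - 2, 2·sin(x₂) - 1], [-4·x₂ - 5, -4·x₁ - 4·x₂]].
At the point, J = [[10.000, 0.19694], [-15.000, -16.000]] (det J = -157.04584).
Solving J·Δ = −F gives Δ = (0.033, -2.219).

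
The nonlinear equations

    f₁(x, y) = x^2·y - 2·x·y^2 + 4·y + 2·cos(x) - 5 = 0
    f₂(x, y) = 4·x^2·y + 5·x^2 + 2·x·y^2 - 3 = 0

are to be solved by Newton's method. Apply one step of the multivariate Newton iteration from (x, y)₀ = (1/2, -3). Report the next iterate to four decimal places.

At (1/2, -3): F = (-24.994835, 4.2500).
Jacobian J = [[2·x·y - 2·y^2 - 2·sin(x), x^2 - 4·x·y + 4], [8·x·y + 10·x + 2·y^2, 4·x^2 + 4·x·y]].
At the point, J = [[-21.958851, 10.2500], [11.0000, -5.0000]] (det J = -2.955745).
Solving J·Δ = −F gives Δ = (27.5435, 61.4458).
Then the next iterate is (x, y)₁ = (28.0435, 58.4458).

(28.0435, 58.4458)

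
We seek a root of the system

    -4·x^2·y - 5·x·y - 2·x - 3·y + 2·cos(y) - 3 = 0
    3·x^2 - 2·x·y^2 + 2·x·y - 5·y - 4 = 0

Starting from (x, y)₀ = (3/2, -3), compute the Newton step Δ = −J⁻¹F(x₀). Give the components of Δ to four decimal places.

(-0.9231, 0.2752)

At (3/2, -3): F = (50.520015, -18.2500).
Jacobian J = [[-8·x·y - 5·y - 2, -4·x^2 - 5·x - 2·sin(y) - 3], [6·x - 2·y^2 + 2·y, -4·x·y + 2·x - 5]].
At the point, J = [[49.0000, -19.217760], [-15.0000, 16.0000]] (det J = 495.733600).
Solving J·Δ = −F gives Δ = (-0.9231, 0.2752).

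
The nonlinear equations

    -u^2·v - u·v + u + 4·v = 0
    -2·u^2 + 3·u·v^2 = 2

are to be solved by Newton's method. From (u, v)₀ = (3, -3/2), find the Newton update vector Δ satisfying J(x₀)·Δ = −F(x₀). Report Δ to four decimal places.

At (3, -3/2): F = (15.0000, 0.2500).
Jacobian J = [[-2·u·v - v + 1, -u^2 - u + 4], [-4·u + 3·v^2, 6·u·v]].
At the point, J = [[11.5000, -8.0000], [-5.2500, -27.0000]] (det J = -352.5000).
Solving J·Δ = −F gives Δ = (-1.1433, 0.2316).

(-1.1433, 0.2316)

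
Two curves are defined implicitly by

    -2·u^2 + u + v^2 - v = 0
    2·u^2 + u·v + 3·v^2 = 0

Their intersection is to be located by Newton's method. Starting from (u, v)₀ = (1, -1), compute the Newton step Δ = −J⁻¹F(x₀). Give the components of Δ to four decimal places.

At (1, -1): F = (1.0000, 4.0000).
Jacobian J = [[-4·u + 1, 2·v - 1], [4·u + v, u + 6·v]].
At the point, J = [[-3.0000, -3.0000], [3.0000, -5.0000]] (det J = 24.0000).
Solving J·Δ = −F gives Δ = (-0.2917, 0.6250).

(-0.2917, 0.6250)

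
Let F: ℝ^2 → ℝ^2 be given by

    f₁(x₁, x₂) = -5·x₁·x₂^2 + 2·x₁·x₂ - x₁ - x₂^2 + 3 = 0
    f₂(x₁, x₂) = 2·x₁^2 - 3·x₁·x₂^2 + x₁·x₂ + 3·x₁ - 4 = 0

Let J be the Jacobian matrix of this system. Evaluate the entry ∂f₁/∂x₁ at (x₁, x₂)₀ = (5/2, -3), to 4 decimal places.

∂f₁/∂x₁ = -5·x₂^2 + 2·x₂ - 1.
At (5/2, -3) this is -52.0000.

-52.0000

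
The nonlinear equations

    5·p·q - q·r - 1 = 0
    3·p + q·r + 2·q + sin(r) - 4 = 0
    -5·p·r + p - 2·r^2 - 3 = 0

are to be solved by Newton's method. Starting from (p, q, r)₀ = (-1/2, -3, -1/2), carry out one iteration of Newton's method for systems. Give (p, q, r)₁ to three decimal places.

(-1.288, 8.081, 1.280)

At (-1/2, -3, -1/2): F = (5.000, -10.47943, -5.250).
Jacobian J = [[5·q, 5·p - r, -q], [3, r + 2, q + cos(r)], [-5·r + 1, 0, -5·p - 4·r]].
At the point, J = [[-15.000, -2.000, 3.000], [3.000, 1.500, -2.12242], [3.500, 0.000, 4.500]] (det J = -75.14308).
Solving J·Δ = −F gives Δ = (-0.788, 11.081, 1.780).
Then the next iterate is (p, q, r)₁ = (-1.288, 8.081, 1.280).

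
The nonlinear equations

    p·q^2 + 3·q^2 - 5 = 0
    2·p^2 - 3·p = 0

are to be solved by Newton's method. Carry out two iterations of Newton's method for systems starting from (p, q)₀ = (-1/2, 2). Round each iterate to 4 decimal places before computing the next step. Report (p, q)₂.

(-0.0059, 1.2916)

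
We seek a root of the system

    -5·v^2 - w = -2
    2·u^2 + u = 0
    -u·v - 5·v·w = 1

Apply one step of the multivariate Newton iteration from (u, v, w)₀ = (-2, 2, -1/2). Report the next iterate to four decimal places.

(-1.1429, 1.1135, -0.2703)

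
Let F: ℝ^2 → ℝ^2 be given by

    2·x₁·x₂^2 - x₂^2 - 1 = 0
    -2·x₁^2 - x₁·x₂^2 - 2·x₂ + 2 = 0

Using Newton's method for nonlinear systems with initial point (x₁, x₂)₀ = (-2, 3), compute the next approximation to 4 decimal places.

At (-2, 3): F = (-46.0000, 6.0000).
Jacobian J = [[2·x₂^2, 4·x₁·x₂ - 2·x₂], [-4·x₁ - x₂^2, -2·x₁·x₂ - 2]].
At the point, J = [[18.0000, -30.0000], [-1.0000, 10.0000]] (det J = 150.0000).
Solving J·Δ = −F gives Δ = (1.8667, -0.4133).
Then the next iterate is (x₁, x₂)₁ = (-0.1333, 2.5867).

(-0.1333, 2.5867)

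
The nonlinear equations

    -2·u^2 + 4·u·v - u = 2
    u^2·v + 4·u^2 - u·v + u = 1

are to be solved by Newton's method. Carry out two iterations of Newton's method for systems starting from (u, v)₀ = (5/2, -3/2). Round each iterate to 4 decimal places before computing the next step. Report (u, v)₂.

(0.4964, 0.2214)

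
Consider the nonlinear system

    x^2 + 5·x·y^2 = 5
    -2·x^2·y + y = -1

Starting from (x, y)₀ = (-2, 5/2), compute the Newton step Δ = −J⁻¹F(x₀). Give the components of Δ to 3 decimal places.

(0.470, -1.014)

At (-2, 5/2): F = (-63.500, -16.500).
Jacobian J = [[2·x + 5·y^2, 10·x·y], [-4·x·y, -2·x^2 + 1]].
At the point, J = [[27.250, -50.000], [20.000, -7.000]] (det J = 809.250).
Solving J·Δ = −F gives Δ = (0.470, -1.014).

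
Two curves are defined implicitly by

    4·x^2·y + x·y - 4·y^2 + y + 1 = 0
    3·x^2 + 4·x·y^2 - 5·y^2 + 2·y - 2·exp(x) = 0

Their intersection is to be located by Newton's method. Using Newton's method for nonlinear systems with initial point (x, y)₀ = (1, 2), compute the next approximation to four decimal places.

(1.1417, 1.9550)

At (1, 2): F = (-3.0000, -2.436564).
Jacobian J = [[8·x·y + y, 4·x^2 + x - 8·y + 1], [6·x + 4·y^2 - 2·exp(x), 8·x·y - 10·y + 2]].
At the point, J = [[18.0000, -10.0000], [16.563436, -2.0000]] (det J = 129.634363).
Solving J·Δ = −F gives Δ = (0.1417, -0.0450).
Then the next iterate is (x, y)₁ = (1.1417, 1.9550).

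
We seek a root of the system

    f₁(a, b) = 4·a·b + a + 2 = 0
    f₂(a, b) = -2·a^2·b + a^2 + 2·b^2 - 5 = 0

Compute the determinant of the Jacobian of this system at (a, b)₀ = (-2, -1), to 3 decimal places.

J = [[4·b + 1, 4·a], [-4·a·b + 2·a, -2·a^2 + 4·b]].
At the point, J = [[-3.000, -8.000], [-12.000, -12.000]].
det J = -60.000.

-60.000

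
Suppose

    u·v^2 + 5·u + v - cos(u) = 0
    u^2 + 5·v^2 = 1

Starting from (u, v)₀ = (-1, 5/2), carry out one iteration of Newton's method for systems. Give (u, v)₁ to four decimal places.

(-0.5747, 1.2840)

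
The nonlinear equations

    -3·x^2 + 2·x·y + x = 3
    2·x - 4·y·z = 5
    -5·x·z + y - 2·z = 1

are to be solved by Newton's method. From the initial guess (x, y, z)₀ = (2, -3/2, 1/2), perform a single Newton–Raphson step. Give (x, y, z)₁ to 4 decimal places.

(-0.0833, -4.0417, 0.0139)

At (2, -3/2, 1/2): F = (-19.0000, 2.0000, -8.5000).
Jacobian J = [[-6·x + 2·y + 1, 2·x, 0], [2, -4·z, -4·y], [-5·z, 1, -5·x - 2]].
At the point, J = [[-14.0000, 4.0000, 0.0000], [2.0000, -2.0000, 6.0000], [-2.5000, 1.0000, -12.0000]] (det J = -216.0000).
Solving J·Δ = −F gives Δ = (-2.0833, -2.5417, -0.4861).
Then the next iterate is (x, y, z)₁ = (-0.0833, -4.0417, 0.0139).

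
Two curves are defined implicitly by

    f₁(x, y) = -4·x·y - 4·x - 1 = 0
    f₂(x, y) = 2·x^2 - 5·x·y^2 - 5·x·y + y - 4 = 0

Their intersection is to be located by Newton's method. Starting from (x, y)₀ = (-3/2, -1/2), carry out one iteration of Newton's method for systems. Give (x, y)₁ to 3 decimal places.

(-2.000, -1.000)

At (-3/2, -1/2): F = (2.000, -1.875).
Jacobian J = [[-4·y - 4, -4·x], [4·x - 5·y^2 - 5·y, -10·x·y - 5·x + 1]].
At the point, J = [[-2.000, 6.000], [-4.750, 1.000]] (det J = 26.500).
Solving J·Δ = −F gives Δ = (-0.500, -0.500).
Then the next iterate is (x, y)₁ = (-2.000, -1.000).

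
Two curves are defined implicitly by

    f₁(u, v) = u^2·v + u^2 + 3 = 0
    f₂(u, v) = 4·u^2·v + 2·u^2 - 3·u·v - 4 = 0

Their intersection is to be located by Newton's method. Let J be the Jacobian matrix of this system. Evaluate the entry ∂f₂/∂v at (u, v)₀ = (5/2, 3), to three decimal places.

17.500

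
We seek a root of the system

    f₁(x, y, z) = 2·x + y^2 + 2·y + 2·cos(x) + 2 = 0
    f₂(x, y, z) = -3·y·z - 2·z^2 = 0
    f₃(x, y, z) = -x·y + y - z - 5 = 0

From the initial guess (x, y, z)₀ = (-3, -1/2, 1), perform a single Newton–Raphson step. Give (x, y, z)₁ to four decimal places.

(-0.6076, 0.7700, -0.7240)

At (-3, -1/2, 1): F = (-6.729985, -0.5000, -8.0000).
Jacobian J = [[-2·sin(x) + 2, 2·y + 2, 0], [0, -3·z, -3·y - 4·z], [-y, -x + 1, -1]].
At the point, J = [[2.282240, 1.0000, 0.0000], [0.0000, -3.0000, -2.5000], [0.5000, 4.0000, -1.0000]] (det J = 28.419120).
Solving J·Δ = −F gives Δ = (2.3924, 1.2700, -1.7240).
Then the next iterate is (x, y, z)₁ = (-0.6076, 0.7700, -0.7240).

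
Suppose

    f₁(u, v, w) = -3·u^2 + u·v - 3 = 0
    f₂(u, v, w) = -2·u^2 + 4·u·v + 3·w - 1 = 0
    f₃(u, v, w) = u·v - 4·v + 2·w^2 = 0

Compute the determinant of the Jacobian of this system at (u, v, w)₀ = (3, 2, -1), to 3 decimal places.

690.000

J = [[-6·u + v, u, 0], [-4·u + 4·v, 4·u, 3], [v, u - 4, 4·w]].
At the point, J = [[-16.000, 3.000, 0.000], [-4.000, 12.000, 3.000], [2.000, -1.000, -4.000]].
det J = 690.000.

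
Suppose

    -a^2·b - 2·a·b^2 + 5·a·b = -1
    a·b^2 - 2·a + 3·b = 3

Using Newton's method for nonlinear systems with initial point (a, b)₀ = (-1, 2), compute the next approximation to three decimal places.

At (-1, 2): F = (-3.000, 1.000).
Jacobian J = [[-2·a·b - 2·b^2 + 5·b, -a^2 - 4·a·b + 5·a], [b^2 - 2, 2·a·b + 3]].
At the point, J = [[6.000, 2.000], [2.000, -1.000]] (det J = -10.000).
Solving J·Δ = −F gives Δ = (0.100, 1.200).
Then the next iterate is (a, b)₁ = (-0.900, 3.200).

(-0.900, 3.200)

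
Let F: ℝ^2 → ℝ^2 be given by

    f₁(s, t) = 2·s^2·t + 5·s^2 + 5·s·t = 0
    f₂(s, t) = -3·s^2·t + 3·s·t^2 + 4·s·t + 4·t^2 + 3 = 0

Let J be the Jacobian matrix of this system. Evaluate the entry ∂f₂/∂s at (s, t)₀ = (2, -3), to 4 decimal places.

51.0000

∂f₂/∂s = -6·s·t + 3·t^2 + 4·t.
At (2, -3) this is 51.0000.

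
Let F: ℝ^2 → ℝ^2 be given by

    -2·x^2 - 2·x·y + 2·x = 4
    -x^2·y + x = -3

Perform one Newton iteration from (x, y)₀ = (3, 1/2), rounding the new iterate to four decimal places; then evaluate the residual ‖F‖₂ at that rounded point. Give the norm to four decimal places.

At (3, 1/2): F = (-19.0000, 1.5000).
Jacobian J = [[-4·x - 2·y + 2, -2·x], [-2·x·y + 1, -x^2]].
At the point, J = [[-11.0000, -6.0000], [-2.0000, -9.0000]] (det J = 87.0000).
Solving J·Δ = −F gives Δ = (-2.0690, 0.6264).
Then the next iterate is (x, y)₁ = (0.9310, 1.1264).
Re-evaluating at (0.9310, 1.1264): F = (-5.968879, 2.954680), so ‖F‖₂ = 6.6602.

6.6602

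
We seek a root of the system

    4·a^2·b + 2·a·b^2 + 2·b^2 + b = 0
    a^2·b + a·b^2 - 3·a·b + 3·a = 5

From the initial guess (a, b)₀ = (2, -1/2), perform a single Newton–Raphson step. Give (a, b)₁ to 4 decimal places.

At (2, -1/2): F = (-7.0000, 2.5000).
Jacobian J = [[8·a·b + 2·b^2, 4·a^2 + 4·a·b + 4·b + 1], [2·a·b + b^2 - 3·b + 3, a^2 + 2·a·b - 3·a]].
At the point, J = [[-7.5000, 11.0000], [2.7500, -4.0000]] (det J = -0.2500).
Solving J·Δ = −F gives Δ = (2.0000, 2.0000).
Then the next iterate is (a, b)₁ = (4.0000, 1.5000).

(4.0000, 1.5000)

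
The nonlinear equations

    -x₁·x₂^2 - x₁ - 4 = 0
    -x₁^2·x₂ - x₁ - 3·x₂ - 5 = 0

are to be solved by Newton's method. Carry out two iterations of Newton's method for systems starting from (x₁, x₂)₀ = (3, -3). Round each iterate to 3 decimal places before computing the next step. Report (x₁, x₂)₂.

At (3, -3): F = (-34.000, 28.000).
Jacobian J = [[-x₂^2 - 1, -2·x₁·x₂], [-2·x₁·x₂ - 1, -x₁^2 - 3]].
At the point, J = [[-10.000, 18.000], [17.000, -12.000]] (det J = -186.000).
Solving J·Δ = −F gives Δ = (-0.516, 1.602).
Then the next iterate is (x₁, x₂)₁ = (2.484, -1.398).
Round to (2.484, -1.398) and repeat: F = (-11.33874, 5.33602), J = [[-2.95440, 6.94526], [5.94526, -9.17026]].
Δ = (4.713, 3.637), so (x₁, x₂)₂ = (7.197, 2.239).

(7.197, 2.239)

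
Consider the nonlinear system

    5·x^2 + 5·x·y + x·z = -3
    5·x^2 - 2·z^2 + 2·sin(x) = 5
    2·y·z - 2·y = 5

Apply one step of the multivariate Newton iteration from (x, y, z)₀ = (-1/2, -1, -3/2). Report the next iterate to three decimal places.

(0.236, -1.773, 0.433)

At (-1/2, -1, -3/2): F = (7.500, -9.20885, 0.000).
Jacobian J = [[10·x + 5·y + z, 5·x, x], [10·x + 2·cos(x), 0, -4·z], [0, 2·z - 2, 2·y]].
At the point, J = [[-11.500, -2.500, -0.500], [-3.24483, 0.000, 6.000], [0.000, -5.000, -2.000]] (det J = -336.88791).
Solving J·Δ = −F gives Δ = (0.736, -0.773, 1.933).
Then the next iterate is (x, y, z)₁ = (0.236, -1.773, 0.433).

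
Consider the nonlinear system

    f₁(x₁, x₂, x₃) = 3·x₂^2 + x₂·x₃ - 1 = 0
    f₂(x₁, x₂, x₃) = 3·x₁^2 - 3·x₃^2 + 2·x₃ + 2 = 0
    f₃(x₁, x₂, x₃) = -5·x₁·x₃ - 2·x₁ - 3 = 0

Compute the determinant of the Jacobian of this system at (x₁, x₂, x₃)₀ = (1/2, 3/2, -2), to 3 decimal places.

J = [[0, 6·x₂ + x₃, x₂], [6·x₁, 0, -6·x₃ + 2], [-5·x₃ - 2, 0, -5·x₁]].
At the point, J = [[0.000, 7.000, 1.500], [3.000, 0.000, 14.000], [8.000, 0.000, -2.500]].
det J = 836.500.

836.500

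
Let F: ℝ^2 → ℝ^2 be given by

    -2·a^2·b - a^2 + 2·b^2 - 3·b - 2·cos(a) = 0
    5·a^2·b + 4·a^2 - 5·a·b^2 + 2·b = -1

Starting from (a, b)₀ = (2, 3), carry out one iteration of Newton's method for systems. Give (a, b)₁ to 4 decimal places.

(1.2765, 2.2256)

At (2, 3): F = (-18.167706, -7.0000).
Jacobian J = [[-4·a·b - 2·a + 2·sin(a), -2·a^2 + 4·b - 3], [10·a·b + 8·a - 5·b^2, 5·a^2 - 10·a·b + 2]].
At the point, J = [[-26.181405, 1.0000], [31.0000, -38.0000]] (det J = 963.893396).
Solving J·Δ = −F gives Δ = (-0.7235, -0.7744).
Then the next iterate is (a, b)₁ = (1.2765, 2.2256).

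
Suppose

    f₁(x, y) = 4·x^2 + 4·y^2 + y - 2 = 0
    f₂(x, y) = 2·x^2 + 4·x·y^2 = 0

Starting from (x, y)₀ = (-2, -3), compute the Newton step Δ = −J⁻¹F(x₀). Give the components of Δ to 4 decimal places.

(6.3226, -2.3548)

At (-2, -3): F = (47.0000, -64.0000).
Jacobian J = [[8·x, 8·y + 1], [4·x + 4·y^2, 8·x·y]].
At the point, J = [[-16.0000, -23.0000], [28.0000, 48.0000]] (det J = -124.0000).
Solving J·Δ = −F gives Δ = (6.3226, -2.3548).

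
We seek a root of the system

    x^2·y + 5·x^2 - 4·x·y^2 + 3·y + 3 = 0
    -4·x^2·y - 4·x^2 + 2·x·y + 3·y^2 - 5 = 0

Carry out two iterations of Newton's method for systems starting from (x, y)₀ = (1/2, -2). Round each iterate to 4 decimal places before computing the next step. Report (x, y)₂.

(-0.0699, -1.2865)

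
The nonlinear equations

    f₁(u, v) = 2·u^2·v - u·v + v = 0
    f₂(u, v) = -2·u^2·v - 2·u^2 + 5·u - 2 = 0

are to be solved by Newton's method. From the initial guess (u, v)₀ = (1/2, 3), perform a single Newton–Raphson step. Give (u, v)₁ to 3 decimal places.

(0.500, 0.000)

At (1/2, 3): F = (3.000, -1.500).
Jacobian J = [[4·u·v - v, 2·u^2 - u + 1], [-4·u·v - 4·u + 5, -2·u^2]].
At the point, J = [[3.000, 1.000], [-3.000, -0.500]] (det J = 1.500).
Solving J·Δ = −F gives Δ = (0.000, -3.000).
Then the next iterate is (u, v)₁ = (0.500, 0.000).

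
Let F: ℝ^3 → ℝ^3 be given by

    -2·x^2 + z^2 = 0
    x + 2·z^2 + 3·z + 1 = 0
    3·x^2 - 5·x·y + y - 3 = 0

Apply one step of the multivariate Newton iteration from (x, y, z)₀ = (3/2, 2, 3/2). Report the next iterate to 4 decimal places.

At (3/2, 2, 3/2): F = (-2.2500, 11.5000, -9.2500).
Jacobian J = [[-4·x, 0, 2·z], [1, 0, 4·z + 3], [6·x - 5·y, -5·x + 1, 0]].
At the point, J = [[-6.0000, 0.0000, 3.0000], [1.0000, 0.0000, 9.0000], [-1.0000, -6.5000, 0.0000]] (det J = -370.5000).
Solving J·Δ = −F gives Δ = (-0.9605, -1.2753, -1.1711).
Then the next iterate is (x, y, z)₁ = (0.5395, 0.7247, 0.3289).

(0.5395, 0.7247, 0.3289)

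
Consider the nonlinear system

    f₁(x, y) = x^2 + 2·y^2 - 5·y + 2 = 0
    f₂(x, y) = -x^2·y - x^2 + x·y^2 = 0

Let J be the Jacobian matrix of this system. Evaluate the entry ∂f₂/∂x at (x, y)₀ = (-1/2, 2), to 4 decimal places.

∂f₂/∂x = -2·x·y - 2·x + y^2.
At (-1/2, 2) this is 7.0000.

7.0000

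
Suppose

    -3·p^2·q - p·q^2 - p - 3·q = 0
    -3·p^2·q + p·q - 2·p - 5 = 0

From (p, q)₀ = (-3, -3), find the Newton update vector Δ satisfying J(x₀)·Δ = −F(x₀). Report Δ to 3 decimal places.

At (-3, -3): F = (120.000, 91.000).
Jacobian J = [[-6·p·q - q^2 - 1, -3·p^2 - 2·p·q - 3], [-6·p·q + q - 2, -3·p^2 + p]].
At the point, J = [[-64.000, -48.000], [-59.000, -30.000]] (det J = -912.000).
Solving J·Δ = −F gives Δ = (0.842, 1.377).

(0.842, 1.377)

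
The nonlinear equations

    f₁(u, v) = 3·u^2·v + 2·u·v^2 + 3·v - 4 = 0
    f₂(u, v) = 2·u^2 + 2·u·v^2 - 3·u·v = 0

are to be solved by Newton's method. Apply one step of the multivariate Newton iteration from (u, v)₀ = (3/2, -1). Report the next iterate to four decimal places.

At (3/2, -1): F = (-10.7500, 12.0000).
Jacobian J = [[6·u·v + 2·v^2, 3·u^2 + 4·u·v + 3], [4·u + 2·v^2 - 3·v, 4·u·v - 3·u]].
At the point, J = [[-7.0000, 3.7500], [11.0000, -10.5000]] (det J = 32.2500).
Solving J·Δ = −F gives Δ = (-2.1047, -1.0620).
Then the next iterate is (u, v)₁ = (-0.6047, -2.0620).

(-0.6047, -2.0620)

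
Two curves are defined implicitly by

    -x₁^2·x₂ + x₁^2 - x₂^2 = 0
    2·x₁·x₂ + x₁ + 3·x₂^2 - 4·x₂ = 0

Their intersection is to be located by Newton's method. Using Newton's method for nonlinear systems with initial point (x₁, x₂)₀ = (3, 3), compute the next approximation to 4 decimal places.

(3.0000, 1.2000)

At (3, 3): F = (-27.0000, 36.0000).
Jacobian J = [[-2·x₁·x₂ + 2·x₁, -x₁^2 - 2·x₂], [2·x₂ + 1, 2·x₁ + 6·x₂ - 4]].
At the point, J = [[-12.0000, -15.0000], [7.0000, 20.0000]] (det J = -135.0000).
Solving J·Δ = −F gives Δ = (0.0000, -1.8000).
Then the next iterate is (x₁, x₂)₁ = (3.0000, 1.2000).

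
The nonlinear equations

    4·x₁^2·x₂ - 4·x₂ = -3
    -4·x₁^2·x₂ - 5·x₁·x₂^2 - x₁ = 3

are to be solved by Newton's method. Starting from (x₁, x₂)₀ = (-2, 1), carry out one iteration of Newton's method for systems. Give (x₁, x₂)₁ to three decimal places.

At (-2, 1): F = (15.000, -7.000).
Jacobian J = [[8·x₁·x₂, 4·x₁^2 - 4], [-8·x₁·x₂ - 5·x₂^2 - 1, -4·x₁^2 - 10·x₁·x₂]].
At the point, J = [[-16.000, 12.000], [10.000, 4.000]] (det J = -184.000).
Solving J·Δ = −F gives Δ = (0.783, -0.207).
Then the next iterate is (x₁, x₂)₁ = (-1.217, 0.793).

(-1.217, 0.793)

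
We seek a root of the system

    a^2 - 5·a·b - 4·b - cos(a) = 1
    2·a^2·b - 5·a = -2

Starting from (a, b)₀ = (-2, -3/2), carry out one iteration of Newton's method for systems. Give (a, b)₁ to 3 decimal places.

At (-2, -3/2): F = (-5.58385, 0.000).
Jacobian J = [[2·a - 5·b + sin(a), -5·a - 4], [4·a·b - 5, 2·a^2]].
At the point, J = [[2.59070, 6.000], [7.000, 8.000]] (det J = -21.27438).
Solving J·Δ = −F gives Δ = (-2.100, 1.837).
Then the next iterate is (a, b)₁ = (-4.100, 0.337).

(-4.100, 0.337)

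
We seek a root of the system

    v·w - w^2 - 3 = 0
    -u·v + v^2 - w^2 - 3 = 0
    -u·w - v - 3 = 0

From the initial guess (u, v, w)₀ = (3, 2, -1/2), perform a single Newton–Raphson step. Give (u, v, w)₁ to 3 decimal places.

(-3.121, -5.207, -0.284)

At (3, 2, -1/2): F = (-4.250, -5.250, -3.500).
Jacobian J = [[0, w, v - 2·w], [-v, -u + 2·v, -2·w], [-w, -1, -u]].
At the point, J = [[0.000, -0.500, 3.000], [-2.000, 1.000, 1.000], [0.500, -1.000, -3.000]] (det J = 7.250).
Solving J·Δ = −F gives Δ = (-6.121, -7.207, 0.216).
Then the next iterate is (u, v, w)₁ = (-3.121, -5.207, -0.284).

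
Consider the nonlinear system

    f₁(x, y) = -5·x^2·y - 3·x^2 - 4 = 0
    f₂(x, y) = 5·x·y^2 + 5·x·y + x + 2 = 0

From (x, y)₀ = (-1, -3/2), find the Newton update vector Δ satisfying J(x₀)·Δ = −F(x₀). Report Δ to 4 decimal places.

At (-1, -3/2): F = (0.5000, -2.7500).
Jacobian J = [[-10·x·y - 6·x, -5·x^2], [5·y^2 + 5·y + 1, 10·x·y + 5·x]].
At the point, J = [[-9.0000, -5.0000], [4.7500, 10.0000]] (det J = -66.2500).
Solving J·Δ = −F gives Δ = (-0.1321, 0.3377).

(-0.1321, 0.3377)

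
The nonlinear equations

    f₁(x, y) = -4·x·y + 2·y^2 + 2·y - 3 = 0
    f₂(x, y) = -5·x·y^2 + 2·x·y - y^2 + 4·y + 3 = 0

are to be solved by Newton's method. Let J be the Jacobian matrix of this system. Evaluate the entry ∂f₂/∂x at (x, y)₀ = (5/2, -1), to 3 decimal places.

-7.000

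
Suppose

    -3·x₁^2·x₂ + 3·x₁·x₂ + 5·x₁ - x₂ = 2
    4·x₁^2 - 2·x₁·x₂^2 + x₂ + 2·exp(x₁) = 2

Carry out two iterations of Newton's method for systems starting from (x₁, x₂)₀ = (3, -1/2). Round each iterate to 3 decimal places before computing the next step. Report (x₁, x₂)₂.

At (3, -1/2): F = (22.500, 72.17107).
Jacobian J = [[-6·x₁·x₂ + 3·x₂ + 5, -3·x₁^2 + 3·x₁ - 1], [8·x₁ - 2·x₂^2 + 2·exp(x₁), -4·x₁·x₂ + 1]].
At the point, J = [[12.500, -19.000], [63.67107, 7.000]] (det J = 1297.25040).
Solving J·Δ = −F gives Δ = (-1.178, 0.409).
Then the next iterate is (x₁, x₂)₁ = (1.822, -0.091).
Round to (1.822, -0.091) and repeat: F = (7.60987, 23.52599), J = [[5.72181, -5.49305], [26.92787, 1.66321]].
Δ = (-0.901, 0.447), so (x₁, x₂)₂ = (0.921, 0.356).

(0.921, 0.356)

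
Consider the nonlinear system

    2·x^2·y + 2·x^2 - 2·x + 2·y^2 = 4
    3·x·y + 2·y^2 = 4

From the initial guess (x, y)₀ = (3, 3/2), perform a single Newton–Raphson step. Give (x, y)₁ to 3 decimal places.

At (3, 3/2): F = (39.500, 14.000).
Jacobian J = [[4·x·y + 4·x - 2, 2·x^2 + 4·y], [3·y, 3·x + 4·y]].
At the point, J = [[28.000, 24.000], [4.500, 15.000]] (det J = 312.000).
Solving J·Δ = −F gives Δ = (-0.822, -0.687).
Then the next iterate is (x, y)₁ = (2.178, 0.813).

(2.178, 0.813)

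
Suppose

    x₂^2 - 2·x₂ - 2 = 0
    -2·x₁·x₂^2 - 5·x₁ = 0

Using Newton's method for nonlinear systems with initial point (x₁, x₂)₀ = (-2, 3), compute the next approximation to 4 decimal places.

At (-2, 3): F = (1.0000, 46.0000).
Jacobian J = [[0, 2·x₂ - 2], [-2·x₂^2 - 5, -4·x₁·x₂]].
At the point, J = [[0.0000, 4.0000], [-23.0000, 24.0000]] (det J = 92.0000).
Solving J·Δ = −F gives Δ = (1.7391, -0.2500).
Then the next iterate is (x₁, x₂)₁ = (-0.2609, 2.7500).

(-0.2609, 2.7500)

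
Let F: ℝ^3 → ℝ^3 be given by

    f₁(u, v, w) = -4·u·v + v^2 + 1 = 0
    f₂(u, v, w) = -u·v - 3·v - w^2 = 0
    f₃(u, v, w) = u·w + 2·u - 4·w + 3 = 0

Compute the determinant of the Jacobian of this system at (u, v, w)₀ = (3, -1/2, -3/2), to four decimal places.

-14.0000

J = [[-4·v, -4·u + 2·v, 0], [-v, -u - 3, -2·w], [w + 2, 0, u - 4]].
At the point, J = [[2.0000, -13.0000, 0.0000], [0.5000, -6.0000, 3.0000], [0.5000, 0.0000, -1.0000]].
det J = -14.0000.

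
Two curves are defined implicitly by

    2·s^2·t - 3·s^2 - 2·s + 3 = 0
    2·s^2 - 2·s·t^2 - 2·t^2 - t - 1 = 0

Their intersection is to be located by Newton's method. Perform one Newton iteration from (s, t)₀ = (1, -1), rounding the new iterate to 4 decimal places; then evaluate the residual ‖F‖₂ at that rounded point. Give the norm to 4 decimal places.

1.0038

At (1, -1): F = (-4.0000, -2.0000).
Jacobian J = [[4·s·t - 6·s - 2, 2·s^2], [4·s - 2·t^2, -4·s·t - 4·t - 1]].
At the point, J = [[-12.0000, 2.0000], [2.0000, 7.0000]] (det J = -88.0000).
Solving J·Δ = −F gives Δ = (-0.2727, 0.3636).
Then the next iterate is (s, t)₁ = (0.7273, -0.6364).
Re-evaluating at (0.7273, -0.6364): F = (-0.714763, -0.704800), so ‖F‖₂ = 1.0038.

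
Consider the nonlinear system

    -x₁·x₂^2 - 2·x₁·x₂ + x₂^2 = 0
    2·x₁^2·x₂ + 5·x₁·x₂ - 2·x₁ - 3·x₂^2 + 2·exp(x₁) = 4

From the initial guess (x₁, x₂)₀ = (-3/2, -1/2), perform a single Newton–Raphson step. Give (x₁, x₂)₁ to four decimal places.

At (-3/2, -1/2): F = (-0.8750, 0.196260).
Jacobian J = [[-x₂^2 - 2·x₂, -2·x₁·x₂ - 2·x₁ + 2·x₂], [4·x₁·x₂ + 5·x₂ + 2·exp(x₁) - 2, 2·x₁^2 + 5·x₁ - 6·x₂]].
At the point, J = [[0.7500, 0.5000], [-1.053740, 0.0000]] (det J = 0.526870).
Solving J·Δ = −F gives Δ = (0.1863, 1.4706).
Then the next iterate is (x₁, x₂)₁ = (-1.3137, 0.9706).

(-1.3137, 0.9706)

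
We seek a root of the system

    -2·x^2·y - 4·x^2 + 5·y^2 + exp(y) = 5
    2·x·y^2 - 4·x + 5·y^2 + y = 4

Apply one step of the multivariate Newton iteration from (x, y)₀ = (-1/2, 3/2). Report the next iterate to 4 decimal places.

(0.0470, 0.8251)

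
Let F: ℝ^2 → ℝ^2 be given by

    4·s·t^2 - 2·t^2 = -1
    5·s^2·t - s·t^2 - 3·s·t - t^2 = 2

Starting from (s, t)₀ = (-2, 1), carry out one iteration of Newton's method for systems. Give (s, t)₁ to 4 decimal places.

At (-2, 1): F = (-9.0000, 25.0000).
Jacobian J = [[4·t^2, 8·s·t - 4·t], [10·s·t - t^2 - 3·t, 5·s^2 - 2·s·t - 3·s - 2·t]].
At the point, J = [[4.0000, -20.0000], [-24.0000, 28.0000]] (det J = -368.0000).
Solving J·Δ = −F gives Δ = (0.6739, -0.3152).
Then the next iterate is (s, t)₁ = (-1.3261, 0.6848).

(-1.3261, 0.6848)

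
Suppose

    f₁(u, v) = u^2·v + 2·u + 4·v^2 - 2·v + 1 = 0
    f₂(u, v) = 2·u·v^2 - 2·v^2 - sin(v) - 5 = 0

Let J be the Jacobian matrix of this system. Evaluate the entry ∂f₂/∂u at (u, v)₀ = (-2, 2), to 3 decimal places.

∂f₂/∂u = 2·v^2.
At (-2, 2) this is 8.000.

8.000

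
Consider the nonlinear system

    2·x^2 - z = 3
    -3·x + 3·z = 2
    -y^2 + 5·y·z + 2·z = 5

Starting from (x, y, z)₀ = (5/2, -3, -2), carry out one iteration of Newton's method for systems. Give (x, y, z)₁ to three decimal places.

(1.796, -14.505, 2.463)

At (5/2, -3, -2): F = (11.500, -15.500, 12.000).
Jacobian J = [[4·x, 0, -1], [-3, 0, 3], [0, -2·y + 5·z, 5·y + 2]].
At the point, J = [[10.000, 0.000, -1.000], [-3.000, 0.000, 3.000], [0.000, -4.000, -13.000]] (det J = 108.000).
Solving J·Δ = −F gives Δ = (-0.704, -11.505, 4.463).
Then the next iterate is (x, y, z)₁ = (1.796, -14.505, 2.463).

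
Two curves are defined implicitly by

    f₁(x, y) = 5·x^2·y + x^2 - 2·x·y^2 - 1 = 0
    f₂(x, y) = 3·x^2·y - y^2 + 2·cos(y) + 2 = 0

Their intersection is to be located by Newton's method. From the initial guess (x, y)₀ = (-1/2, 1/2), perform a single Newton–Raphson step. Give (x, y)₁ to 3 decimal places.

(0.582, 2.368)

At (-1/2, 1/2): F = (0.125, 3.88017).
Jacobian J = [[10·x·y + 2·x - 2·y^2, 5·x^2 - 4·x·y], [6·x·y, 3·x^2 - 2·y - 2·sin(y)]].
At the point, J = [[-4.000, 2.250], [-1.500, -1.20885]] (det J = 8.21040).
Solving J·Δ = −F gives Δ = (1.082, 1.868).
Then the next iterate is (x, y)₁ = (0.582, 2.368).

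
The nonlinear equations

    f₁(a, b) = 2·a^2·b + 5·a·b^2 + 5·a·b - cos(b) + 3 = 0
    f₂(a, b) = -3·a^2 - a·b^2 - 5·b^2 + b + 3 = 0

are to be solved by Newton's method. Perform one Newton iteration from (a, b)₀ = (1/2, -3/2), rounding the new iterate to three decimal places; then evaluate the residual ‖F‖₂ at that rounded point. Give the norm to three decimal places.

3.314

At (1/2, -3/2): F = (4.05426, -11.625).
Jacobian J = [[4·a·b + 5·b^2 + 5·b, 2·a^2 + 10·a·b + 5·a + sin(b)], [-6·a - b^2, -2·a·b - 10·b + 1]].
At the point, J = [[0.750, -5.49749], [-5.250, 17.500]] (det J = -15.73685).
Solving J·Δ = −F gives Δ = (0.447, 0.799).
Then the next iterate is (a, b)₁ = (0.947, -0.701).
Re-evaluating at (0.947, -0.701): F = (-0.01398, -3.31379), so ‖F‖₂ = 3.314.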